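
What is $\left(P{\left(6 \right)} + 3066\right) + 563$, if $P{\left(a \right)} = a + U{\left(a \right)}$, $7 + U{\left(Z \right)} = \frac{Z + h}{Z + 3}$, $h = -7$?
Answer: $\frac{32651}{9} \approx 3627.9$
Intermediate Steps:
$U{\left(Z \right)} = -7 + \frac{-7 + Z}{3 + Z}$ ($U{\left(Z \right)} = -7 + \frac{Z - 7}{Z + 3} = -7 + \frac{-7 + Z}{3 + Z}$)
$P{\left(a \right)} = a + \frac{2 \left(-14 - 3 a\right)}{3 + a}$
$\left(P{\left(6 \right)} + 3066\right) + 563 = \left(\frac{-28 + 6^{2} - 18}{3 + 6} + 3066\right) + 563 = \left(\frac{-28 + 36 - 18}{9} + 3066\right) + 563 = \left(\frac{1}{9} \left(-10\right) + 3066\right) + 563 = \left(- \frac{10}{9} + 3066\right) + 563 = \frac{27584}{9} + 563 = \frac{32651}{9}$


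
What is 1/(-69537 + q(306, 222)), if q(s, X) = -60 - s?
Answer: -1/69903 ≈ -1.4306e-5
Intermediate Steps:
1/(-69537 + q(306, 222)) = 1/(-69537 + (-60 - 1*306)) = 1/(-69537 + (-60 - 306)) = 1/(-69537 - 366) = 1/(-69903) = -1/69903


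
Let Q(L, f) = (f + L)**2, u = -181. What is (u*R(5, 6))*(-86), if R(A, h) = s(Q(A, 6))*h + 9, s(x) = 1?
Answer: 233490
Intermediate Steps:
Q(L, f) = (L + f)**2
R(A, h) = 9 + h (R(A, h) = 1*h + 9 = h + 9 = 9 + h)
(u*R(5, 6))*(-86) = -181*(9 + 6)*(-86) = -181*15*(-86) = -2715*(-86) = 233490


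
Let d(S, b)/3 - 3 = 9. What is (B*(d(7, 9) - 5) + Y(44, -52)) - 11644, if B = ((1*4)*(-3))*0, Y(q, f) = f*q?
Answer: -13932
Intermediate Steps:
d(S, b) = 36 (d(S, b) = 9 + 3*9 = 9 + 27 = 36)
B = 0 (B = (4*(-3))*0 = -12*0 = 0)
(B*(d(7, 9) - 5) + Y(44, -52)) - 11644 = (0*(36 - 5) - 52*44) - 11644 = (0*31 - 2288) - 11644 = (0 - 2288) - 11644 = -2288 - 11644 = -13932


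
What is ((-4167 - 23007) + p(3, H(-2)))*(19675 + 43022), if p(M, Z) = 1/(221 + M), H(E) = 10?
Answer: -381635071575/224 ≈ -1.7037e+9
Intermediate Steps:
((-4167 - 23007) + p(3, H(-2)))*(19675 + 43022) = ((-4167 - 23007) + 1/(221 + 3))*(19675 + 43022) = (-27174 + 1/224)*62697 = -6086975/224*62697 = -381635071575/224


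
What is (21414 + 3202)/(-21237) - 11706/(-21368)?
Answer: -138697183/226896108 ≈ -0.61128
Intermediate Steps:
(21414 + 3202)/(-21237) - 11706/(-21368) = 24616*(-1/21237) - 11706*(-1/21368) = -24616/21237 + 5853/10684 = -138697183/226896108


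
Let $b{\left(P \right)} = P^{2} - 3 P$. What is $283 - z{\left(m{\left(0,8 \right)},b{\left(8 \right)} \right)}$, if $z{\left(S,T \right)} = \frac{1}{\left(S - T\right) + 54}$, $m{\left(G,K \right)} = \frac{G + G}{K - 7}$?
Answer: $\frac{3961}{14} \approx 282.93$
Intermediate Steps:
$m{\left(G,K \right)} = \frac{2 G}{-7 + K}$
$b{\left(P \right)} = P^{2} - 3 P$
$z{\left(S,T \right)} = \frac{1}{54 + S - T}$
$283 - z{\left(m{\left(0,8 \right)},b{\left(8 \right)} \right)} = 283 - \frac{1}{54 + 2 \cdot 0 \frac{1}{-7 + 8} - 8 \left(-3 + 8\right)} = 283 - \frac{1}{54 + 2 \cdot 0 \cdot 1^{-1} - 8 \cdot 5} = 283 - \frac{1}{54 + 2 \cdot 0 \cdot 1 - 40} = 283 - \frac{1}{54 + 0 - 40} = 283 - \frac{1}{14} = \frac{3961}{14}$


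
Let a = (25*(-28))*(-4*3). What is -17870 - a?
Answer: -26270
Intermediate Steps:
a = 8400 (a = -700*(-12) = 8400)
-17870 - a = -17870 - 1*8400 = -17870 - 8400 = -26270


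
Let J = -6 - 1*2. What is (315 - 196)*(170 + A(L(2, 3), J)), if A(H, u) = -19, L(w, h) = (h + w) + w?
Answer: 17969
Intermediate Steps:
L(w, h) = h + 2*w
J = -8 (J = -6 - 2 = -8)
(315 - 196)*(170 + A(L(2, 3), J)) = (315 - 196)*(170 - 19) = 119*151 = 17969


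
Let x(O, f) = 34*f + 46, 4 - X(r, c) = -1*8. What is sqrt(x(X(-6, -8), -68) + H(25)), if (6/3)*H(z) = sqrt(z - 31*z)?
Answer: sqrt(-9064 + 10*I*sqrt(30))/2 ≈ 0.14383 + 47.603*I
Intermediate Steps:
H(z) = sqrt(30)*sqrt(-z)/2 (H(z) = sqrt(z - 31*z)/2 = sqrt(-30*z)/2 = (sqrt(30)*sqrt(-z))/2 = sqrt(30)*sqrt(-z)/2)
X(r, c) = 12 (X(r, c) = 4 - (-1)*8 = 4 - 1*(-8) = 4 + 8 = 12)
x(O, f) = 46 + 34*f
sqrt(x(X(-6, -8), -68) + H(25)) = sqrt((46 + 34*(-68)) + sqrt(30)*sqrt(-1*25)/2) = sqrt((46 - 2312) + sqrt(30)*sqrt(-25)/2) = sqrt(-2266 + sqrt(30)*(5*I)/2) = sqrt(-2266 + 5*I*sqrt(30)/2)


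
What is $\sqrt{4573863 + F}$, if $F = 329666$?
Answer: $\sqrt{4903529} \approx 2214.4$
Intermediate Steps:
$\sqrt{4573863 + F} = \sqrt{4573863 + 329666} = \sqrt{4903529}$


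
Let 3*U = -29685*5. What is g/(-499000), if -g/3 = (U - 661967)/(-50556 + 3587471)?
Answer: -1067163/882460292500 ≈ -1.2093e-6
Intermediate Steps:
U = -49475 (U = (-29685*5)/3 = (⅓)*(-148425) = -49475)
g = 2134326/3536915 (g = -3*(-49475 - 661967)/(-50556 + 3587471) = -(-2134326)/3536915 = -3*(-711442/3536915) = 2134326/3536915 ≈ 0.60344)
g/(-499000) = (2134326/3536915)/(-499000) = (2134326/3536915)*(-1/499000) = -1067163/882460292500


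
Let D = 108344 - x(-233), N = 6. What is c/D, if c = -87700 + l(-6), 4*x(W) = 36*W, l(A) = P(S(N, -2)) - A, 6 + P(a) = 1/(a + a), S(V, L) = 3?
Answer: -526199/662646 ≈ -0.79409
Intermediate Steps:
P(a) = -6 + 1/(2*a) (P(a) = -6 + 1/(a + a) = -6 + 1/(2*a))
l(A) = -35/6 - A (l(A) = (-6 + (1/2)/3) - A = (-6 + (1/2)*(1/3)) - A = (-6 + 1/6) - A = -35/6 - A)
x(W) = 9*W (x(W) = (36*W)/4 = 9*W)
c = -526199/6 (c = -87700 + (-35/6 - 1*(-6)) = -87700 + (-35/6 + 6) = -87700 + 1/6 = -526199/6 ≈ -87700.)
D = 110441 (D = 108344 - 9*(-233) = 108344 - 1*(-2097) = 108344 + 2097 = 110441)
c/D = -526199/6/110441 = -526199/6*1/110441 = -526199/662646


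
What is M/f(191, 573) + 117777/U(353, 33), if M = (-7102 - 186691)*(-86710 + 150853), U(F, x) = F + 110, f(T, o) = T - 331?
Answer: 5755321505517/64820 ≈ 8.8789e+7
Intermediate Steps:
f(T, o) = -331 + T
U(F, x) = 110 + F
M = -12430464399 (M = -193793*64143 = -12430464399)
M/f(191, 573) + 117777/U(353, 33) = -12430464399/(-331 + 191) + 117777/(110 + 353) = -12430464399/(-140) + 117777/463 = -12430464399*(-1/140) + 117777*(1/463) = 12430464399/140 + 117777/463 = 5755321505517/64820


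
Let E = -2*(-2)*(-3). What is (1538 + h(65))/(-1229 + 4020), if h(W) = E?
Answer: 1526/2791 ≈ 0.54676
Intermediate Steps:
E = -12 (E = 4*(-3) = -12)
h(W) = -12
(1538 + h(65))/(-1229 + 4020) = (1538 - 12)/(-1229 + 4020) = 1526/2791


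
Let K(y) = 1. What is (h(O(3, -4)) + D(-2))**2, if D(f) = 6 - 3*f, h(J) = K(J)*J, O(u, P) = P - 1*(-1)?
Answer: 81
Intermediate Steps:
O(u, P) = 1 + P (O(u, P) = P + 1 = 1 + P)
h(J) = J (h(J) = 1*J = J)
(h(O(3, -4)) + D(-2))**2 = ((1 - 4) + (6 - 3*(-2)))**2 = (-3 + (6 + 6))**2 = (-3 + 12)**2 = 9**2 = 81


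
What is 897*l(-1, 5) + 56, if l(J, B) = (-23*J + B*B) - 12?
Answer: 32348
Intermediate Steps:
l(J, B) = -12 + B² - 23*J (l(J, B) = (-23*J + B²) - 12 = (B² - 23*J) - 12 = -12 + B² - 23*J)
897*l(-1, 5) + 56 = 897*(-12 + 5² - 23*(-1)) + 56 = 897*(-12 + 25 + 23) + 56 = 897*36 + 56 = 32292 + 56 = 32348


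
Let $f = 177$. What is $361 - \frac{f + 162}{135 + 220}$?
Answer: $\frac{127816}{355} \approx 360.04$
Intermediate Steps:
$361 - \frac{f + 162}{135 + 220} = 361 - \frac{177 + 162}{135 + 220} = 361 - \frac{339}{355} = \frac{127816}{355}$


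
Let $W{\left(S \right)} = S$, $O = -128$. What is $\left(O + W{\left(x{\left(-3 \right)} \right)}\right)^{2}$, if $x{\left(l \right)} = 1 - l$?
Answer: $15376$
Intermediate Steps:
$\left(O + W{\left(x{\left(-3 \right)} \right)}\right)^{2} = \left(-128 + \left(1 - -3\right)\right)^{2} = \left(-128 + \left(1 + 3\right)\right)^{2} = \left(-128 + 4\right)^{2} = \left(-124\right)^{2} = 15376$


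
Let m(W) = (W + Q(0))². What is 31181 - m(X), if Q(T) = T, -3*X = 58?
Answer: 277265/9 ≈ 30807.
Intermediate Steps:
X = -58/3 (X = -⅓*58 = -58/3 ≈ -19.333)
m(W) = W² (m(W) = (W + 0)² = W²)
31181 - m(X) = 31181 - (-58/3)² = 31181 - 1*3364/9 = 31181 - 3364/9 = 277265/9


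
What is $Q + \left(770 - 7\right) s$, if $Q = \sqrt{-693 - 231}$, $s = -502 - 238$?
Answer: $-564620 + 2 i \sqrt{231} \approx -5.6462 \cdot 10^{5} + 30.397 i$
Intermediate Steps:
$s = -740$
$Q = 2 i \sqrt{231}$ ($Q = \sqrt{-924} = 2 i \sqrt{231} \approx 30.397 i$)
$Q + \left(770 - 7\right) s = 2 i \sqrt{231} + \left(770 - 7\right) \left(-740\right) = 2 i \sqrt{231} + 763 \left(-740\right) = 2 i \sqrt{231} - 564620 = -564620 + 2 i \sqrt{231}$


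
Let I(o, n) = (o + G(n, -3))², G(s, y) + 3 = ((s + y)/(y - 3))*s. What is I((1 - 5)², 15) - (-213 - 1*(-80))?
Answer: 422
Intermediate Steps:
G(s, y) = -3 + s*(s + y)/(-3 + y) (G(s, y) = -3 + ((s + y)/(y - 3))*s = -3 + ((s + y)/(-3 + y))*s = -3 + s*(s + y)/(-3 + y))
I(o, n) = (-3 + o + n/2 - n²/6)² (I(o, n) = (o + (9 + n² - 3*(-3) + n*(-3))/(-3 - 3))² = (o + (9 + n² + 9 - 3*n)/(-6))² = (o - (18 + n² - 3*n)/6)² = (o + (-3 + n/2 - n²/6))² = (-3 + o + n/2 - n²/6)²)
I((1 - 5)², 15) - (-213 - 1*(-80)) = (18 + 15² - 6*(1 - 5)² - 3*15)²/36 - (-213 - 1*(-80)) = (18 + 225 - 6*(-4)² - 45)²/36 - (-213 + 80) = (18 + 225 - 6*16 - 45)²/36 - 1*(-133) = (18 + 225 - 96 - 45)²/36 + 133 = (1/36)*102² + 133 = (1/36)*10404 + 133 = 289 + 133 = 422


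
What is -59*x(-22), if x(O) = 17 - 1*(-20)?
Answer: -2183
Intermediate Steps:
x(O) = 37 (x(O) = 17 + 20 = 37)
-59*x(-22) = -59*37 = -2183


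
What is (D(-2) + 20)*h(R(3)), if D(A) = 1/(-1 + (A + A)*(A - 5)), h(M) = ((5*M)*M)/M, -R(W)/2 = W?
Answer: -5410/9 ≈ -601.11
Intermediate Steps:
R(W) = -2*W
h(M) = 5*M (h(M) = (5*M²)/M = 5*M)
D(A) = 1/(-1 + 2*A*(-5 + A)) (D(A) = 1/(-1 + (2*A)*(-5 + A)) = 1/(-1 + 2*A*(-5 + A)))
(D(-2) + 20)*h(R(3)) = (1/(-1 - 10*(-2) + 2*(-2)²) + 20)*(5*(-2*3)) = (1/(-1 + 20 + 2*4) + 20)*(5*(-6)) = (1/(-1 + 20 + 8) + 20)*(-30) = (1/27 + 20)*(-30) = (541/27)*(-30) = -5410/9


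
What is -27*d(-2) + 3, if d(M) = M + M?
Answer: 111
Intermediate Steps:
d(M) = 2*M
-27*d(-2) + 3 = -54*(-2) + 3 = -27*(-4) + 3 = 108 + 3 = 111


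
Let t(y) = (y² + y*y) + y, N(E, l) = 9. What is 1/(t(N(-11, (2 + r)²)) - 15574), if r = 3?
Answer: -1/15403 ≈ -6.4922e-5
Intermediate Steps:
t(y) = y + 2*y² (t(y) = (y² + y²) + y = 2*y² + y = y + 2*y²)
1/(t(N(-11, (2 + r)²)) - 15574) = 1/(9*(1 + 2*9) - 15574) = 1/(9*(1 + 18) - 15574) = 1/(9*19 - 15574) = 1/(171 - 15574) = 1/(-15403) = -1/15403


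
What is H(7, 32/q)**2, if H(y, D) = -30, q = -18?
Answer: 900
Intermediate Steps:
H(7, 32/q)**2 = (-30)**2 = 900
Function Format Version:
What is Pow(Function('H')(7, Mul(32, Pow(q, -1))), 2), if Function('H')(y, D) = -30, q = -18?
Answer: 900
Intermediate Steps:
Pow(Function('H')(7, Mul(32, Pow(q, -1))), 2) = Pow(-30, 2) = 900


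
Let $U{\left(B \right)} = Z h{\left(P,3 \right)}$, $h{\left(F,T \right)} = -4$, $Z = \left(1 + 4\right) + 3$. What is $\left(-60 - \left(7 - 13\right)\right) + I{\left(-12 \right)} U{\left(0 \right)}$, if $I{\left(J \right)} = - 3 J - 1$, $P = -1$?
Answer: $-1174$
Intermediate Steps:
$Z = 8$ ($Z = 5 + 3 = 8$)
$I{\left(J \right)} = -1 - 3 J$
$U{\left(B \right)} = -32$ ($U{\left(B \right)} = 8 \left(-4\right) = -32$)
$\left(-60 - \left(7 - 13\right)\right) + I{\left(-12 \right)} U{\left(0 \right)} = \left(-60 - \left(7 - 13\right)\right) + \left(-1 - -36\right) \left(-32\right) = \left(-60 - -6\right) + \left(-1 + 36\right) \left(-32\right) = \left(-60 + 6\right) + 35 \left(-32\right) = -54 - 1120 = -1174$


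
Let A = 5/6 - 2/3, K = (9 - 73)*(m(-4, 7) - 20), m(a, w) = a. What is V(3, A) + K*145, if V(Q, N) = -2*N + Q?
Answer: 668168/3 ≈ 2.2272e+5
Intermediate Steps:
K = 1536 (K = (9 - 73)*(-4 - 20) = -64*(-24) = 1536)
A = ⅙ (A = 5*(⅙) - 2*⅓ = ⅚ - ⅔ = ⅙ ≈ 0.16667)
V(Q, N) = Q - 2*N
V(3, A) + K*145 = (3 - 2*⅙) + 1536*145 = (3 - ⅓) + 222720 = 8/3 + 222720 = 668168/3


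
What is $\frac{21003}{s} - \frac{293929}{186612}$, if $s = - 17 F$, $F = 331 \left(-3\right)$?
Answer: $- \frac{347467871}{1050065724} \approx -0.3309$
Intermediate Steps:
$F = -993$
$s = 16881$ ($s = \left(-17\right) \left(-993\right) = 16881$)
$\frac{21003}{s} - \frac{293929}{186612} = \frac{21003}{16881} - \frac{293929}{186612} = 21003 \cdot \frac{1}{16881} - \frac{293929}{186612} = \frac{7001}{5627} - \frac{293929}{186612} = - \frac{347467871}{1050065724}$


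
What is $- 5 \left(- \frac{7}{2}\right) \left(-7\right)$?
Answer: $- \frac{245}{2} \approx -122.5$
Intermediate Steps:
$- 5 \left(- \frac{7}{2}\right) \left(-7\right) = - 5 \left(\left(-7\right) \frac{1}{2}\right) \left(-7\right) = \left(-5\right) \left(- \frac{7}{2}\right) \left(-7\right) = \frac{35}{2} \left(-7\right) = - \frac{245}{2}$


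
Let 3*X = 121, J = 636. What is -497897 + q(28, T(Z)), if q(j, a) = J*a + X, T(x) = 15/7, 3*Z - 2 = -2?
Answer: -10426370/21 ≈ -4.9649e+5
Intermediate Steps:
X = 121/3 (X = (⅓)*121 = 121/3 ≈ 40.333)
Z = 0 (Z = ⅔ + (⅓)*(-2) = ⅔ - ⅔ = 0)
T(x) = 15/7 (T(x) = 15*(⅐) = 15/7)
q(j, a) = 121/3 + 636*a (q(j, a) = 636*a + 121/3 = 121/3 + 636*a)
-497897 + q(28, T(Z)) = -497897 + (121/3 + 636*(15/7)) = -497897 + (121/3 + 9540/7) = -497897 + 29467/21 = -10426370/21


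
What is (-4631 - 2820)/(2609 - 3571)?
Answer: 7451/962 ≈ 7.7453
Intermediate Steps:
(-4631 - 2820)/(2609 - 3571) = -7451/(-962) = -7451*(-1/962) = 7451/962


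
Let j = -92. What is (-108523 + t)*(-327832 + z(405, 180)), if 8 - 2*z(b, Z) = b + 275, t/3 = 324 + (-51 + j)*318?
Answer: 80064131464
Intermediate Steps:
t = -135450 (t = 3*(324 + (-51 - 92)*318) = 3*(324 - 143*318) = 3*(324 - 45474) = 3*(-45150) = -135450)
z(b, Z) = -267/2 - b/2 (z(b, Z) = 4 - (b + 275)/2 = 4 - (275 + b)/2 = 4 + (-275/2 - b/2) = -267/2 - b/2)
(-108523 + t)*(-327832 + z(405, 180)) = (-108523 - 135450)*(-327832 + (-267/2 - 1/2*405)) = -243973*(-327832 + (-267/2 - 405/2)) = -243973*(-327832 - 336) = -243973*(-328168) = 80064131464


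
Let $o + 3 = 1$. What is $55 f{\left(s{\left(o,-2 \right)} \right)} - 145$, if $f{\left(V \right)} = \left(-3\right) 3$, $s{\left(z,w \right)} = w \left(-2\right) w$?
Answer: $-640$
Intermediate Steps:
$o = -2$ ($o = -3 + 1 = -2$)
$s{\left(z,w \right)} = - 2 w^{2}$ ($s{\left(z,w \right)} = - 2 w w = - 2 w^{2}$)
$f{\left(V \right)} = -9$
$55 f{\left(s{\left(o,-2 \right)} \right)} - 145 = 55 \left(-9\right) - 145 = -495 - 145 = -640$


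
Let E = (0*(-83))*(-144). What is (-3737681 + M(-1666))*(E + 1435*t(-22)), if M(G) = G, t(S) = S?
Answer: 118051184790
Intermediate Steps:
E = 0 (E = 0*(-144) = 0)
(-3737681 + M(-1666))*(E + 1435*t(-22)) = (-3737681 - 1666)*(0 + 1435*(-22)) = -3739347*(0 - 31570) = -3739347*(-31570) = 118051184790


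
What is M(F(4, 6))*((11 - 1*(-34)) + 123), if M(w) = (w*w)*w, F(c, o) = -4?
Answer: -10752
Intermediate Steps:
M(w) = w³ (M(w) = w²*w = w³)
M(F(4, 6))*((11 - 1*(-34)) + 123) = (-4)³*((11 - 1*(-34)) + 123) = -64*((11 + 34) + 123) = -64*(45 + 123) = -64*168 = -10752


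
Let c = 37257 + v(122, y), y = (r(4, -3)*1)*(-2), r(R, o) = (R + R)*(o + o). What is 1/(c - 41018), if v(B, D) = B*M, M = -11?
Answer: -1/5103 ≈ -0.00019596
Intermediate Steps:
r(R, o) = 4*R*o (r(R, o) = (2*R)*(2*o) = 4*R*o)
y = 96 (y = ((4*4*(-3))*1)*(-2) = -48*1*(-2) = -48*(-2) = 96)
v(B, D) = -11*B (v(B, D) = B*(-11) = -11*B)
c = 35915 (c = 37257 - 11*122 = 37257 - 1342 = 35915)
1/(c - 41018) = 1/(35915 - 41018) = 1/(-5103) = -1/5103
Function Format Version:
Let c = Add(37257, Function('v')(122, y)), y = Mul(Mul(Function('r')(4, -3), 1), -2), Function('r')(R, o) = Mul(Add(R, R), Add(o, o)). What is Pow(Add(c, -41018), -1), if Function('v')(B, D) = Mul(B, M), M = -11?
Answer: Rational(-1, 5103) ≈ -0.00019596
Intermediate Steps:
Function('r')(R, o) = Mul(4, R, o) (Function('r')(R, o) = Mul(Mul(2, R), Mul(2, o)) = Mul(4, R, o))
y = 96 (y = Mul(Mul(Mul(4, 4, -3), 1), -2) = Mul(Mul(-48, 1), -2) = Mul(-48, -2) = 96)
Function('v')(B, D) = Mul(-11, B) (Function('v')(B, D) = Mul(B, -11) = Mul(-11, B))
c = 35915 (c = Add(37257, Mul(-11, 122)) = Add(37257, -1342) = 35915)
Pow(Add(c, -41018), -1) = Pow(Add(35915, -41018), -1) = Pow(-5103, -1) = Rational(-1, 5103)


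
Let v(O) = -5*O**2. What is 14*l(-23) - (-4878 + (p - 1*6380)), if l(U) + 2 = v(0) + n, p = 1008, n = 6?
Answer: 10306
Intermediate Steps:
l(U) = 4 (l(U) = -2 + (-5*0**2 + 6) = -2 + (-5*0 + 6) = -2 + (0 + 6) = -2 + 6 = 4)
14*l(-23) - (-4878 + (p - 1*6380)) = 14*4 - (-4878 + (1008 - 1*6380)) = 56 - (-4878 + (1008 - 6380)) = 56 - (-4878 - 5372) = 56 - 1*(-10250) = 56 + 10250 = 10306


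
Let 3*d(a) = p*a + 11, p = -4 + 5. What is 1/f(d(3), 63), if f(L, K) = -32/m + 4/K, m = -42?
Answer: 63/52 ≈ 1.2115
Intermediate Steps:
p = 1
d(a) = 11/3 + a/3 (d(a) = (1*a + 11)/3 = (a + 11)/3 = (11 + a)/3 = 11/3 + a/3)
f(L, K) = 16/21 + 4/K (f(L, K) = -32/(-42) + 4/K = -32*(-1/42) + 4/K = 16/21 + 4/K)
1/f(d(3), 63) = 1/(16/21 + 4/63) = 1/(52/63) = 63/52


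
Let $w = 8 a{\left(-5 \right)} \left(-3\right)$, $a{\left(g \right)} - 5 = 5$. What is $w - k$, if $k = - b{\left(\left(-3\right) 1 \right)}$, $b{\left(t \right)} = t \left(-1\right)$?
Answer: $-237$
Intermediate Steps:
$a{\left(g \right)} = 10$ ($a{\left(g \right)} = 5 + 5 = 10$)
$b{\left(t \right)} = - t$
$w = -240$ ($w = 8 \cdot 10 \left(-3\right) = 80 \left(-3\right) = -240$)
$k = -3$ ($k = - \left(-1\right) \left(\left(-3\right) 1\right) = - \left(-1\right) \left(-3\right) = \left(-1\right) 3 = -3$)
$w - k = -240 - -3 = -240 + 3 = -237$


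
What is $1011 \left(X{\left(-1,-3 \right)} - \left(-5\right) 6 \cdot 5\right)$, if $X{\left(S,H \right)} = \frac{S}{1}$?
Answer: $150639$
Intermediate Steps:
$X{\left(S,H \right)} = S$ ($X{\left(S,H \right)} = S 1 = S$)
$1011 \left(X{\left(-1,-3 \right)} - \left(-5\right) 6 \cdot 5\right) = 1011 \left(-1 - \left(-5\right) 6 \cdot 5\right) = 1011 \left(-1 - \left(-30\right) 5\right) = 1011 \left(-1 - -150\right) = 1011 \left(-1 + 150\right) = 1011 \cdot 149 = 150639$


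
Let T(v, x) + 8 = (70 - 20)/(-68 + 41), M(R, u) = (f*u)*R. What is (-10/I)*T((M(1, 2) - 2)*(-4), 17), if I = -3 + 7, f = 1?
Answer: 665/27 ≈ 24.630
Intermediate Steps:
M(R, u) = R*u (M(R, u) = (1*u)*R = u*R = R*u)
I = 4
T(v, x) = -266/27 (T(v, x) = -8 + (70 - 20)/(-68 + 41) = -8 + 50/(-27) = -8 + 50*(-1/27) = -8 - 50/27 = -266/27)
(-10/I)*T((M(1, 2) - 2)*(-4), 17) = -10/4*(-266/27) = -10*¼*(-266/27) = -5/2*(-266/27) = 665/27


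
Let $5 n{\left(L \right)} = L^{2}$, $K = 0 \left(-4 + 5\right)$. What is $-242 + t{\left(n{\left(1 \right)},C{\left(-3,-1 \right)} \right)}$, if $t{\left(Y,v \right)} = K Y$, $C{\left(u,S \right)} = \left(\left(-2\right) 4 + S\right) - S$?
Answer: $-242$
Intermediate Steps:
$K = 0$ ($K = 0 \cdot 1 = 0$)
$n{\left(L \right)} = \frac{L^{2}}{5}$
$C{\left(u,S \right)} = -8$ ($C{\left(u,S \right)} = \left(-8 + S\right) - S = -8$)
$t{\left(Y,v \right)} = 0$ ($t{\left(Y,v \right)} = 0 Y = 0$)
$-242 + t{\left(n{\left(1 \right)},C{\left(-3,-1 \right)} \right)} = -242 + 0 = -242$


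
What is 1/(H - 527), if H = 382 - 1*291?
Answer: -1/436 ≈ -0.0022936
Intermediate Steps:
H = 91 (H = 382 - 291 = 91)
1/(H - 527) = 1/(91 - 527) = 1/(-436) = -1/436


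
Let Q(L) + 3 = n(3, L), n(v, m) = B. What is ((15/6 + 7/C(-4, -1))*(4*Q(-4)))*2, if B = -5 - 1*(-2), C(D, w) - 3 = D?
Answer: 216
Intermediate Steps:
C(D, w) = 3 + D
B = -3 (B = -5 + 2 = -3)
n(v, m) = -3
Q(L) = -6 (Q(L) = -3 - 3 = -6)
((15/6 + 7/C(-4, -1))*(4*Q(-4)))*2 = ((15/6 + 7/(3 - 4))*(4*(-6)))*2 = ((15*(1/6) + 7/(-1))*(-24))*2 = ((5/2 + 7*(-1))*(-24))*2 = ((5/2 - 7)*(-24))*2 = -9/2*(-24)*2 = 108*2 = 216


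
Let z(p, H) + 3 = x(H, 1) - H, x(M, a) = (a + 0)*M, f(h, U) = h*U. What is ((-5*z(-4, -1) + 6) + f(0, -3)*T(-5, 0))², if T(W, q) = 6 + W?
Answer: 441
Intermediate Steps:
f(h, U) = U*h
x(M, a) = M*a (x(M, a) = a*M = M*a)
z(p, H) = -3 (z(p, H) = -3 + (H*1 - H) = -3 + (H - H) = -3 + 0 = -3)
((-5*z(-4, -1) + 6) + f(0, -3)*T(-5, 0))² = ((-5*(-3) + 6) + (-3*0)*(6 - 5))² = ((15 + 6) + 0*1)² = (21 + 0)² = 21² = 441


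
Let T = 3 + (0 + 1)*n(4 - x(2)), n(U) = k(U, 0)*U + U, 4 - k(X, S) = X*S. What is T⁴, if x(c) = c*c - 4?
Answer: 279841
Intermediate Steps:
x(c) = -4 + c² (x(c) = c² - 4 = -4 + c²)
k(X, S) = 4 - S*X (k(X, S) = 4 - X*S = 4 - S*X)
n(U) = 5*U (n(U) = (4 - 1*0*U)*U + U = (4 + 0)*U + U = 4*U + U = 5*U)
T = 23 (T = 3 + (0 + 1)*(5*(4 - (-4 + 2²))) = 3 + 1*(5*(4 - (-4 + 4))) = 3 + 1*(5*(4 - 1*0)) = 3 + 1*(5*(4 + 0)) = 3 + 1*(5*4) = 3 + 1*20 = 3 + 20 = 23)
T⁴ = 23⁴ = 279841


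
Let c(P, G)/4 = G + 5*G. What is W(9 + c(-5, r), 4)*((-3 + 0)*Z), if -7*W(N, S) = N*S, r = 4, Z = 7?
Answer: 1260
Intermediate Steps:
c(P, G) = 24*G (c(P, G) = 4*(G + 5*G) = 4*(6*G) = 24*G)
W(N, S) = -N*S/7
W(9 + c(-5, r), 4)*((-3 + 0)*Z) = (-⅐*(9 + 24*4)*4)*((-3 + 0)*7) = (-⅐*(9 + 96)*4)*(-3*7) = -⅐*105*4*(-21) = -60*(-21) = 1260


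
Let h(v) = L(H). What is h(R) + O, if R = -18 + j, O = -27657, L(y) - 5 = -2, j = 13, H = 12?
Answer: -27654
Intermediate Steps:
L(y) = 3 (L(y) = 5 - 2 = 3)
R = -5 (R = -18 + 13 = -5)
h(v) = 3
h(R) + O = 3 - 27657 = -27654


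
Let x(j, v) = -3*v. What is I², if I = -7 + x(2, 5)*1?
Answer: 484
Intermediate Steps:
I = -22 (I = -7 - 3*5*1 = -7 - 15*1 = -7 - 15 = -22)
I² = (-22)² = 484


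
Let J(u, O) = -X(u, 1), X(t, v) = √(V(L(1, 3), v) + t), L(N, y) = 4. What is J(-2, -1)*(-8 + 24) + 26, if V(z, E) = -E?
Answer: 26 - 16*I*√3 ≈ 26.0 - 27.713*I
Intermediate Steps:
X(t, v) = √(t - v) (X(t, v) = √(-v + t) = √(t - v))
J(u, O) = -√(-1 + u) (J(u, O) = -√(u - 1*1) = -√(u - 1) = -√(-1 + u))
J(-2, -1)*(-8 + 24) + 26 = (-√(-1 - 2))*(-8 + 24) + 26 = -√(-3)*16 + 26 = -I*√3*16 + 26 = -16*I*√3 + 26 = 26 - 16*I*√3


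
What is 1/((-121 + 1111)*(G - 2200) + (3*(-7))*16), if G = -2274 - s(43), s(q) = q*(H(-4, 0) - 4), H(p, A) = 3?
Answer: -1/4387026 ≈ -2.2794e-7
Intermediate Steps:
s(q) = -q (s(q) = q*(3 - 4) = q*(-1) = -q)
G = -2231 (G = -2274 - (-1)*43 = -2274 - 1*(-43) = -2274 + 43 = -2231)
1/((-121 + 1111)*(G - 2200) + (3*(-7))*16) = 1/((-121 + 1111)*(-2231 - 2200) + (3*(-7))*16) = 1/(990*(-4431) - 21*16) = 1/(-4386690 - 336) = 1/(-4387026) = -1/4387026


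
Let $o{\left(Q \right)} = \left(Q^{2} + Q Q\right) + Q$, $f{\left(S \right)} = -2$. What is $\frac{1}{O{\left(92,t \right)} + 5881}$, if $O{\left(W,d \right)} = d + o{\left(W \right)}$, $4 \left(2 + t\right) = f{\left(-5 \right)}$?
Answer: $\frac{2}{45797} \approx 4.3671 \cdot 10^{-5}$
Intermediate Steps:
$t = - \frac{5}{2}$ ($t = -2 + \frac{1}{4} \left(-2\right) = -2 - \frac{1}{2} = - \frac{5}{2} \approx -2.5$)
$o{\left(Q \right)} = Q + 2 Q^{2}$ ($o{\left(Q \right)} = \left(Q^{2} + Q^{2}\right) + Q = 2 Q^{2} + Q = Q + 2 Q^{2}$)
$O{\left(W,d \right)} = d + W \left(1 + 2 W\right)$
$\frac{1}{O{\left(92,t \right)} + 5881} = \frac{1}{\left(- \frac{5}{2} + 92 \left(1 + 2 \cdot 92\right)\right) + 5881} = \frac{1}{\left(- \frac{5}{2} + 92 \left(1 + 184\right)\right) + 5881} = \frac{1}{\left(- \frac{5}{2} + 92 \cdot 185\right) + 5881} = \frac{1}{\left(- \frac{5}{2} + 17020\right) + 5881} = \frac{1}{\frac{34035}{2} + 5881} = \frac{1}{\frac{45797}{2}} = \frac{2}{45797}$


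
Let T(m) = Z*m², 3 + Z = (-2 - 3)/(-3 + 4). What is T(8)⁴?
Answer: 68719476736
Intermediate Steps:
Z = -8 (Z = -3 + (-2 - 3)/(-3 + 4) = -3 - 5/1 = -3 - 5*1 = -3 - 5 = -8)
T(m) = -8*m²
T(8)⁴ = (-8*8²)⁴ = (-8*64)⁴ = (-512)⁴ = 68719476736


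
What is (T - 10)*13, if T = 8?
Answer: -26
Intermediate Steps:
(T - 10)*13 = (8 - 10)*13 = -2*13 = -26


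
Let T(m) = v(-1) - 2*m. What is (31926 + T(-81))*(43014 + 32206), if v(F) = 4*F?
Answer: 2413358480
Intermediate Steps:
T(m) = -4 - 2*m (T(m) = 4*(-1) - 2*m = -4 - 2*m)
(31926 + T(-81))*(43014 + 32206) = (31926 + (-4 - 2*(-81)))*(43014 + 32206) = (31926 + (-4 + 162))*75220 = (31926 + 158)*75220 = 32084*75220 = 2413358480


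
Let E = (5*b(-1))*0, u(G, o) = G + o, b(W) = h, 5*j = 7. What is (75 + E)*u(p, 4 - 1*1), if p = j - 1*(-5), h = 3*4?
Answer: 705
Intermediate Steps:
j = 7/5 (j = (⅕)*7 = 7/5 ≈ 1.4000)
h = 12
p = 32/5 (p = 7/5 - 1*(-5) = 7/5 + 5 = 32/5 ≈ 6.4000)
b(W) = 12
E = 0 (E = (5*12)*0 = 60*0 = 0)
(75 + E)*u(p, 4 - 1*1) = (75 + 0)*(32/5 + (4 - 1*1)) = 75*(32/5 + (4 - 1)) = 75*(32/5 + 3) = 75*(47/5) = 705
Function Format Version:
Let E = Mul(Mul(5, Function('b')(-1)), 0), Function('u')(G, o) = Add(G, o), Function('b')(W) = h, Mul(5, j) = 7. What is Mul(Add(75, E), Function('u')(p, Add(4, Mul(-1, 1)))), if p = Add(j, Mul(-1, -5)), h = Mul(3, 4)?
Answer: 705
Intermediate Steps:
j = Rational(7, 5) (j = Mul(Rational(1, 5), 7) = Rational(7, 5) ≈ 1.4000)
h = 12
p = Rational(32, 5) (p = Add(Rational(7, 5), Mul(-1, -5)) = Add(Rational(7, 5), 5) = Rational(32, 5) ≈ 6.4000)
Function('b')(W) = 12
E = 0 (E = Mul(Mul(5, 12), 0) = Mul(60, 0) = 0)
Mul(Add(75, E), Function('u')(p, Add(4, Mul(-1, 1)))) = Mul(Add(75, 0), Add(Rational(32, 5), Add(4, Mul(-1, 1)))) = Mul(75, Add(Rational(32, 5), Add(4, -1))) = Mul(75, Add(Rational(32, 5), 3)) = Mul(75, Rational(47, 5)) = 705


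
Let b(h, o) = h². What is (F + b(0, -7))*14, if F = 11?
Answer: 154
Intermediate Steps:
(F + b(0, -7))*14 = (11 + 0²)*14 = (11 + 0)*14 = 11*14 = 154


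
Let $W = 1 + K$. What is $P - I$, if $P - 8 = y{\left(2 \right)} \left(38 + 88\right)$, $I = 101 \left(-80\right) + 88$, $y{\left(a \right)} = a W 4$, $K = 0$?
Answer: $9008$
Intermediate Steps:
$W = 1$ ($W = 1 + 0 = 1$)
$y{\left(a \right)} = 4 a$ ($y{\left(a \right)} = a 1 \cdot 4 = a 4 = 4 a$)
$I = -7992$ ($I = -8080 + 88 = -7992$)
$P = 1016$ ($P = 8 + 4 \cdot 2 \left(38 + 88\right) = 8 + 8 \cdot 126 = 8 + 1008 = 1016$)
$P - I = 1016 - -7992 = 1016 + 7992 = 9008$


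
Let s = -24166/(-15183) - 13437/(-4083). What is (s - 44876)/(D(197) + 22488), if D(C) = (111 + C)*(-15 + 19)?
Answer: -185443919321/98030314872 ≈ -1.8917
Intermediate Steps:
D(C) = 444 + 4*C (D(C) = (111 + C)*4 = 444 + 4*C)
s = 100894583/20664063 (s = -24166*(-1/15183) - 13437*(-1/4083) = 24166/15183 + 4479/1361 = 100894583/20664063 ≈ 4.8826)
(s - 44876)/(D(197) + 22488) = (100894583/20664063 - 44876)/((444 + 4*197) + 22488) = -927219596605/(20664063*((444 + 788) + 22488)) = -927219596605/(20664063*(1232 + 22488)) = -927219596605/20664063/23720 = -927219596605/20664063*1/23720 = -185443919321/98030314872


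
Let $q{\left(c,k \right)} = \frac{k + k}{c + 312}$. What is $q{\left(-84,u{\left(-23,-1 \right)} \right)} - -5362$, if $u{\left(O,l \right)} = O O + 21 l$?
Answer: $\frac{305888}{57} \approx 5366.5$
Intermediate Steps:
$u{\left(O,l \right)} = O^{2} + 21 l$
$q{\left(c,k \right)} = \frac{2 k}{312 + c}$
$q{\left(-84,u{\left(-23,-1 \right)} \right)} - -5362 = \frac{2 \left(\left(-23\right)^{2} + 21 \left(-1\right)\right)}{312 - 84} - -5362 = \frac{2 \left(529 - 21\right)}{228} + 5362 = 2 \cdot 508 \cdot \frac{1}{228} + 5362 = \frac{254}{57} + 5362 = \frac{305888}{57}$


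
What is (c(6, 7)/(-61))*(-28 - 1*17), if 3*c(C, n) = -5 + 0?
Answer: -75/61 ≈ -1.2295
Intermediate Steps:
c(C, n) = -5/3 (c(C, n) = (-5 + 0)/3 = (⅓)*(-5) = -5/3)
(c(6, 7)/(-61))*(-28 - 1*17) = (-5/3/(-61))*(-28 - 1*17) = (-5/3*(-1/61))*(-28 - 17) = (5/183)*(-45) = -75/61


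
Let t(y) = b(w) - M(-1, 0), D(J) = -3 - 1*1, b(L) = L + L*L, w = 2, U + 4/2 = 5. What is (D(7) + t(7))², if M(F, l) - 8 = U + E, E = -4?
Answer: 25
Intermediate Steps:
U = 3 (U = -2 + 5 = 3)
M(F, l) = 7 (M(F, l) = 8 + (3 - 4) = 8 - 1 = 7)
b(L) = L + L²
D(J) = -4 (D(J) = -3 - 1 = -4)
t(y) = -1 (t(y) = 2*(1 + 2) - 1*7 = 2*3 - 7 = 6 - 7 = -1)
(D(7) + t(7))² = (-4 - 1)² = (-5)² = 25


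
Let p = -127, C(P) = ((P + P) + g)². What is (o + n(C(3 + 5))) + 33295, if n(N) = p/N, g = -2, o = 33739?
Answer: 13138537/196 ≈ 67033.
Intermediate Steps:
C(P) = (-2 + 2*P)² (C(P) = ((P + P) - 2)² = (2*P - 2)² = (-2 + 2*P)²)
n(N) = -127/N
(o + n(C(3 + 5))) + 33295 = (33739 - 127*1/(4*(-1 + (3 + 5))²)) + 33295 = (33739 - 127*1/(4*(-1 + 8)²)) + 33295 = (33739 - 127/(4*7²)) + 33295 = (33739 - 127/(4*49)) + 33295 = (33739 - 127/196) + 33295 = 6612717/196 + 33295 = 13138537/196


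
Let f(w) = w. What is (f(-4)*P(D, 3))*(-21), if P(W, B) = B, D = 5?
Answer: 252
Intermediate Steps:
(f(-4)*P(D, 3))*(-21) = -4*3*(-21) = -12*(-21) = 252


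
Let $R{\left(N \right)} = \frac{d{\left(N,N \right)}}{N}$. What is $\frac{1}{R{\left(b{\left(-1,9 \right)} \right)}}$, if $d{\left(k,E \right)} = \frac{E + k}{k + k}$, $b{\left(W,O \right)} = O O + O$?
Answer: $90$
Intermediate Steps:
$b{\left(W,O \right)} = O + O^{2}$ ($b{\left(W,O \right)} = O^{2} + O = O + O^{2}$)
$d{\left(k,E \right)} = \frac{E + k}{2 k}$
$R{\left(N \right)} = \frac{1}{N}$ ($R{\left(N \right)} = \frac{\frac{1}{2} \frac{1}{N} \left(N + N\right)}{N} = \frac{\frac{1}{2} \frac{1}{N} 2 N}{N} = 1 \frac{1}{N} = \frac{1}{N}$)
$\frac{1}{R{\left(b{\left(-1,9 \right)} \right)}} = \frac{1}{\frac{1}{9 \left(1 + 9\right)}} = \frac{1}{\frac{1}{9 \cdot 10}} = \frac{1}{\frac{1}{90}} = 90$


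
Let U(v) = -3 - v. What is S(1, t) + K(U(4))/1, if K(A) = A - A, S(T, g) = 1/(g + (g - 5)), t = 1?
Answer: -⅓ ≈ -0.33333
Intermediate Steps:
S(T, g) = 1/(-5 + 2*g) (S(T, g) = 1/(g + (-5 + g)) = 1/(-5 + 2*g))
K(A) = 0
S(1, t) + K(U(4))/1 = 1/(-5 + 2*1) + 0/1 = 1/(-5 + 2) + 0*1 = 1/(-3) + 0 = -⅓ + 0 = -⅓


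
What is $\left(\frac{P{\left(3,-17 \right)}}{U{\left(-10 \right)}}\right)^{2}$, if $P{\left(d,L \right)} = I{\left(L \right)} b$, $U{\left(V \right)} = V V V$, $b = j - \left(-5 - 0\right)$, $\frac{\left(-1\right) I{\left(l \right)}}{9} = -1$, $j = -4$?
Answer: $\frac{81}{1000000} \approx 8.1 \cdot 10^{-5}$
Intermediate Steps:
$I{\left(l \right)} = 9$ ($I{\left(l \right)} = \left(-9\right) \left(-1\right) = 9$)
$b = 1$ ($b = -4 - \left(-5 - 0\right) = -4 - \left(-5 + 0\right) = -4 - -5 = -4 + 5 = 1$)
$U{\left(V \right)} = V^{3}$ ($U{\left(V \right)} = V^{2} V = V^{3}$)
$P{\left(d,L \right)} = 9$ ($P{\left(d,L \right)} = 9 \cdot 1 = 9$)
$\left(\frac{P{\left(3,-17 \right)}}{U{\left(-10 \right)}}\right)^{2} = \left(\frac{9}{\left(-10\right)^{3}}\right)^{2} = \left(\frac{9}{-1000}\right)^{2} = \left(9 \left(- \frac{1}{1000}\right)\right)^{2} = \left(- \frac{9}{1000}\right)^{2} = \frac{81}{1000000}$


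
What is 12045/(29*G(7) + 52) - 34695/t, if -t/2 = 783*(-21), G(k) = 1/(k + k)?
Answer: 204418595/922026 ≈ 221.71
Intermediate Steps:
G(k) = 1/(2*k)
t = 32886 (t = -1566*(-21) = -2*(-16443) = 32886)
12045/(29*G(7) + 52) - 34695/t = 12045/(29*((1/2)/7) + 52) - 34695/32886 = 12045/(29*((1/2)*(1/7)) + 52) - 34695*1/32886 = 12045/(29*(1/14) + 52) - 1285/1218 = 12045/(29/14 + 52) - 1285/1218 = 12045/(757/14) - 1285/1218 = 12045*(14/757) - 1285/1218 = 168630/757 - 1285/1218 = 204418595/922026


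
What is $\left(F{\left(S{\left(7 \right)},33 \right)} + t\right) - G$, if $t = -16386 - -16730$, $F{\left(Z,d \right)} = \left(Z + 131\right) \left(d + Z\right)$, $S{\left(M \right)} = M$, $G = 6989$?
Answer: $-1125$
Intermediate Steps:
$F{\left(Z,d \right)} = \left(131 + Z\right) \left(Z + d\right)$
$t = 344$ ($t = -16386 + 16730 = 344$)
$\left(F{\left(S{\left(7 \right)},33 \right)} + t\right) - G = \left(\left(7^{2} + 131 \cdot 7 + 131 \cdot 33 + 7 \cdot 33\right) + 344\right) - 6989 = \left(\left(49 + 917 + 4323 + 231\right) + 344\right) - 6989 = \left(5520 + 344\right) - 6989 = 5864 - 6989 = -1125$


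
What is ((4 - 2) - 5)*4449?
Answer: -13347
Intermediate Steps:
((4 - 2) - 5)*4449 = (2 - 5)*4449 = -3*4449 = -13347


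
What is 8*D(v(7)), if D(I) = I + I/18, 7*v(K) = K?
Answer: 76/9 ≈ 8.4444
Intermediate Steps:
v(K) = K/7
D(I) = 19*I/18 (D(I) = I + I*(1/18) = I + I/18 = 19*I/18)
8*D(v(7)) = 8*(19*((1/7)*7)/18) = 8*((19/18)*1) = 8*(19/18) = 76/9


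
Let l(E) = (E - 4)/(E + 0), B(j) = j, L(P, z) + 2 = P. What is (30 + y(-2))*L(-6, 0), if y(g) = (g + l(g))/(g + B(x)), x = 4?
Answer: -244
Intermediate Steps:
L(P, z) = -2 + P
l(E) = (-4 + E)/E
y(g) = (g + (-4 + g)/g)/(4 + g) (y(g) = (g + (-4 + g)/g)/(g + 4) = (g + (-4 + g)/g)/(4 + g))
(30 + y(-2))*L(-6, 0) = (30 + (-4 - 2 + (-2)**2)/((-2)*(4 - 2)))*(-2 - 6) = (30 - 1/2*(-4 - 2 + 4)/2)*(-8) = (30 - 1/2*1/2*(-2))*(-8) = (30 + 1/2)*(-8) = (61/2)*(-8) = -244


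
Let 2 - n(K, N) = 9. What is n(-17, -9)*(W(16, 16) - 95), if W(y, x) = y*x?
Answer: -1127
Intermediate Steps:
W(y, x) = x*y
n(K, N) = -7 (n(K, N) = 2 - 1*9 = 2 - 9 = -7)
n(-17, -9)*(W(16, 16) - 95) = -7*(16*16 - 95) = -7*(256 - 95) = -7*161 = -1127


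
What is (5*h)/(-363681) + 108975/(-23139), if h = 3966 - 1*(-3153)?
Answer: -1498361840/311674617 ≈ -4.8075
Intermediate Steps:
h = 7119 (h = 3966 + 3153 = 7119)
(5*h)/(-363681) + 108975/(-23139) = (5*7119)/(-363681) + 108975/(-23139) = 35595*(-1/363681) + 108975*(-1/23139) = -3955/40409 - 36325/7713 = -1498361840/311674617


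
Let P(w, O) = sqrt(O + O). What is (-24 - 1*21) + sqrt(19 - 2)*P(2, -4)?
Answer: -45 + 2*I*sqrt(34) ≈ -45.0 + 11.662*I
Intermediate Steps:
P(w, O) = sqrt(2)*sqrt(O) (P(w, O) = sqrt(2*O) = sqrt(2)*sqrt(O))
(-24 - 1*21) + sqrt(19 - 2)*P(2, -4) = (-24 - 1*21) + sqrt(19 - 2)*(sqrt(2)*sqrt(-4)) = (-24 - 21) + sqrt(17)*(sqrt(2)*(2*I)) = -45 + sqrt(17)*(2*I*sqrt(2)) = -45 + 2*I*sqrt(34)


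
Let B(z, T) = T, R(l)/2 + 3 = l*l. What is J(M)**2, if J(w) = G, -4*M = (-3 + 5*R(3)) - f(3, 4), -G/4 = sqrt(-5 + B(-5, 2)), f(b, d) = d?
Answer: -48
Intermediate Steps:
R(l) = -6 + 2*l**2 (R(l) = -6 + 2*(l*l) = -6 + 2*l**2)
G = -4*I*sqrt(3) (G = -4*sqrt(-5 + 2) = -4*I*sqrt(3) ≈ -6.9282*I)
M = -53/4 (M = -((-3 + 5*(-6 + 2*3**2)) - 1*4)/4 = -((-3 + 5*(-6 + 2*9)) - 4)/4 = -((-3 + 5*(-6 + 18)) - 4)/4 = -((-3 + 5*12) - 4)/4 = -((-3 + 60) - 4)/4 = -(57 - 4)/4 = -1/4*53 = -53/4 ≈ -13.250)
J(w) = -4*I*sqrt(3)
J(M)**2 = (-4*I*sqrt(3))**2 = -48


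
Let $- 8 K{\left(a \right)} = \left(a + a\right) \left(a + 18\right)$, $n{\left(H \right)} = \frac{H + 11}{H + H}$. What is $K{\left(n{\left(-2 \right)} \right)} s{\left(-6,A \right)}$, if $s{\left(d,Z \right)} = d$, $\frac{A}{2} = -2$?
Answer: $- \frac{1701}{32} \approx -53.156$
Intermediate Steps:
$A = -4$ ($A = 2 \left(-2\right) = -4$)
$n{\left(H \right)} = \frac{11 + H}{2 H}$
$K{\left(a \right)} = - \frac{a \left(18 + a\right)}{4}$ ($K{\left(a \right)} = - \frac{\left(a + a\right) \left(a + 18\right)}{8} = - \frac{2 a \left(18 + a\right)}{8} = - \frac{a \left(18 + a\right)}{4}$)
$K{\left(n{\left(-2 \right)} \right)} s{\left(-6,A \right)} = - \frac{\frac{11 - 2}{2 \left(-2\right)} \left(18 + \frac{11 - 2}{2 \left(-2\right)}\right)}{4} \left(-6\right) = - \frac{\frac{1}{2} \left(- \frac{1}{2}\right) 9 \left(18 + \frac{1}{2} \left(- \frac{1}{2}\right) 9\right)}{4} \left(-6\right) = \left(- \frac{1}{4}\right) \left(- \frac{9}{4}\right) \left(18 - \frac{9}{4}\right) \left(-6\right) = \left(- \frac{1}{4}\right) \left(- \frac{9}{4}\right) \frac{63}{4} \left(-6\right) = \frac{567}{64} \left(-6\right) = - \frac{1701}{32}$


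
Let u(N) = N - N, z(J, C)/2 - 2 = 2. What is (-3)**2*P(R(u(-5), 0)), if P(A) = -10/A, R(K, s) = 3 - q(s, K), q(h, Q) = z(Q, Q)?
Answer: 18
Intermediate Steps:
z(J, C) = 8 (z(J, C) = 4 + 2*2 = 4 + 4 = 8)
q(h, Q) = 8
u(N) = 0
R(K, s) = -5 (R(K, s) = 3 - 1*8 = 3 - 8 = -5)
(-3)**2*P(R(u(-5), 0)) = (-3)**2*(-10/(-5)) = 9*(-10*(-1/5)) = 9*2 = 18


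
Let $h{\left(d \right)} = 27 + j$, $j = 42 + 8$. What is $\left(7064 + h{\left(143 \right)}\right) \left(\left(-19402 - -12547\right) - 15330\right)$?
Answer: $-158423085$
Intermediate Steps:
$j = 50$
$h{\left(d \right)} = 77$ ($h{\left(d \right)} = 27 + 50 = 77$)
$\left(7064 + h{\left(143 \right)}\right) \left(\left(-19402 - -12547\right) - 15330\right) = \left(7064 + 77\right) \left(\left(-19402 - -12547\right) - 15330\right) = 7141 \left(\left(-19402 + 12547\right) - 15330\right) = 7141 \left(-6855 - 15330\right) = 7141 \left(-22185\right) = -158423085$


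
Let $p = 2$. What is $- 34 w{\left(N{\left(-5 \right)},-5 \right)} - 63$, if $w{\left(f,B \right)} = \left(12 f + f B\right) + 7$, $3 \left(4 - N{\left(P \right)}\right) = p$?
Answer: $- \frac{3283}{3} \approx -1094.3$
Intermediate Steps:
$N{\left(P \right)} = \frac{10}{3}$ ($N{\left(P \right)} = 4 - \frac{2}{3} = \frac{10}{3}$)
$w{\left(f,B \right)} = 7 + 12 f + B f$ ($w{\left(f,B \right)} = \left(12 f + B f\right) + 7 = 7 + 12 f + B f$)
$- 34 w{\left(N{\left(-5 \right)},-5 \right)} - 63 = - 34 \left(7 + 12 \cdot \frac{10}{3} - \frac{50}{3}\right) - 63 = - 34 \left(7 + 40 - \frac{50}{3}\right) - 63 = \left(-34\right) \frac{91}{3} - 63 = - \frac{3094}{3} - 63 = - \frac{3283}{3}$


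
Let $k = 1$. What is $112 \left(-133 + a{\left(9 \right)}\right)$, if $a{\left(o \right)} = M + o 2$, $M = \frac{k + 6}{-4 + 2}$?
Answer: $-13272$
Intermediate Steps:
$M = - \frac{7}{2}$ ($M = \frac{1 + 6}{-4 + 2} = \frac{7}{-2} = 7 \left(- \frac{1}{2}\right) = - \frac{7}{2} \approx -3.5$)
$a{\left(o \right)} = - \frac{7}{2} + 2 o$ ($a{\left(o \right)} = - \frac{7}{2} + o 2 = - \frac{7}{2} + 2 o$)
$112 \left(-133 + a{\left(9 \right)}\right) = 112 \left(-133 + \left(- \frac{7}{2} + 2 \cdot 9\right)\right) = 112 \left(-133 + \left(- \frac{7}{2} + 18\right)\right) = 112 \left(-133 + \frac{29}{2}\right) = 112 \left(- \frac{237}{2}\right) = -13272$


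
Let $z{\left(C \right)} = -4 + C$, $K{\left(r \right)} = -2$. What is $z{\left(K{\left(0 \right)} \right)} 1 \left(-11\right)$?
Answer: $66$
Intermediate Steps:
$z{\left(K{\left(0 \right)} \right)} 1 \left(-11\right) = \left(-4 - 2\right) 1 \left(-11\right) = \left(-6\right) 1 \left(-11\right) = \left(-6\right) \left(-11\right) = 66$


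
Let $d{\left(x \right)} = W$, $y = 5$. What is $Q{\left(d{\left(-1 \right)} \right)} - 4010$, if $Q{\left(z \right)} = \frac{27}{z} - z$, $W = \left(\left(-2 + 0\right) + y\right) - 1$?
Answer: $- \frac{7997}{2} \approx -3998.5$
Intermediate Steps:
$W = 2$ ($W = \left(\left(-2 + 0\right) + 5\right) - 1 = \left(-2 + 5\right) - 1 = 3 - 1 = 2$)
$d{\left(x \right)} = 2$
$Q{\left(z \right)} = - z + \frac{27}{z}$
$Q{\left(d{\left(-1 \right)} \right)} - 4010 = \left(\left(-1\right) 2 + \frac{27}{2}\right) - 4010 = \left(-2 + 27 \cdot \frac{1}{2}\right) - 4010 = \left(-2 + \frac{27}{2}\right) - 4010 = \frac{23}{2} - 4010 = - \frac{7997}{2}$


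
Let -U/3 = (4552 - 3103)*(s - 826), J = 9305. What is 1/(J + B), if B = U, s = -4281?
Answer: 1/22209434 ≈ 4.5026e-8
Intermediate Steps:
U = 22200129 (U = -3*(4552 - 3103)*(-4281 - 826) = -4347*(-5107) = -3*(-7400043) = 22200129)
B = 22200129
1/(J + B) = 1/(9305 + 22200129) = 1/22209434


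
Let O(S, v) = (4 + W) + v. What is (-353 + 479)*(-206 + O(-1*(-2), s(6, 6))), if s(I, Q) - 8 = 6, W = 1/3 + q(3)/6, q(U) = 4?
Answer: -23562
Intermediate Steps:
W = 1 (W = 1/3 + 4/6 = 1*(⅓) + 4*(⅙) = ⅓ + ⅔ = 1)
s(I, Q) = 14 (s(I, Q) = 8 + 6 = 14)
O(S, v) = 5 + v (O(S, v) = (4 + 1) + v = 5 + v)
(-353 + 479)*(-206 + O(-1*(-2), s(6, 6))) = (-353 + 479)*(-206 + (5 + 14)) = 126*(-206 + 19) = 126*(-187) = -23562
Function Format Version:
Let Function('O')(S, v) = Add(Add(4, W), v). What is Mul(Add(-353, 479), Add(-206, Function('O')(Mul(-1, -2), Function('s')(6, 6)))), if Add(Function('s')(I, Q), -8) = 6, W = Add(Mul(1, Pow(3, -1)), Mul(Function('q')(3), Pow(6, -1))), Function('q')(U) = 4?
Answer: -23562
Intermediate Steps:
W = 1 (W = Add(Mul(1, Pow(3, -1)), Mul(4, Pow(6, -1))) = Add(Mul(1, Rational(1, 3)), Mul(4, Rational(1, 6))) = Add(Rational(1, 3), Rational(2, 3)) = 1)
Function('s')(I, Q) = 14 (Function('s')(I, Q) = Add(8, 6) = 14)
Function('O')(S, v) = Add(5, v) (Function('O')(S, v) = Add(Add(4, 1), v) = Add(5, v))
Mul(Add(-353, 479), Add(-206, Function('O')(Mul(-1, -2), Function('s')(6, 6)))) = Mul(Add(-353, 479), Add(-206, Add(5, 14))) = Mul(126, Add(-206, 19)) = Mul(126, -187) = -23562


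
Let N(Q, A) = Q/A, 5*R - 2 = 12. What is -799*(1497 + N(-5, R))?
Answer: -16725467/14 ≈ -1.1947e+6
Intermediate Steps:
R = 14/5 (R = 2/5 + (1/5)*12 = 2/5 + 12/5 = 14/5 ≈ 2.8000)
-799*(1497 + N(-5, R)) = -799*(1497 - 5/14/5) = -799*(1497 - 5*5/14) = -799*(1497 - 25/14) = -799*20933/14 = -16725467/14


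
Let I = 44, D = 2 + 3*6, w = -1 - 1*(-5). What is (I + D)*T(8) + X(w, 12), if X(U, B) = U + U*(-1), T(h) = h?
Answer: 512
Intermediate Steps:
w = 4 (w = -1 + 5 = 4)
D = 20 (D = 2 + 18 = 20)
X(U, B) = 0 (X(U, B) = U - U = 0)
(I + D)*T(8) + X(w, 12) = (44 + 20)*8 + 0 = 64*8 + 0 = 512 + 0 = 512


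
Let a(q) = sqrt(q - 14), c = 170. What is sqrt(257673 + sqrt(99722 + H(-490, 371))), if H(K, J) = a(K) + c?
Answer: sqrt(257673 + sqrt(2)*sqrt(49946 + 3*I*sqrt(14))) ≈ 507.93 + 0.e-5*I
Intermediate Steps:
a(q) = sqrt(-14 + q)
H(K, J) = 170 + sqrt(-14 + K) (H(K, J) = sqrt(-14 + K) + 170 = 170 + sqrt(-14 + K))
sqrt(257673 + sqrt(99722 + H(-490, 371))) = sqrt(257673 + sqrt(99722 + (170 + sqrt(-14 - 490)))) = sqrt(257673 + sqrt(99722 + (170 + sqrt(-504)))) = sqrt(257673 + sqrt(99722 + (170 + 6*I*sqrt(14)))) = sqrt(257673 + sqrt(99892 + 6*I*sqrt(14)))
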